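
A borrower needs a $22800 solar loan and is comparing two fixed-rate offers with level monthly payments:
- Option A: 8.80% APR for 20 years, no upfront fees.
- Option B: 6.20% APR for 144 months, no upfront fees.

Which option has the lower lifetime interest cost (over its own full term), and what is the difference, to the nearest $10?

Option B by $16,150

Option A: monthly rate = 8.8%/12 = 0.0073333; payment = 22,800 × 0.0073333 / (1 − (1+0.0073333)^−240) = $202.21.
Total interest on Option A = 240 × $202.21 − $22,800 = $25,730.40.
Option B: monthly rate = 6.2%/12 = 0.0051667; payment = 22,800 × 0.0051667 / (1 − (1+0.0051667)^−144) = $224.86.
Total interest on Option B = 144 × $224.86 − $22,800 = $9,579.84.
Option B is lower by $16,150.56.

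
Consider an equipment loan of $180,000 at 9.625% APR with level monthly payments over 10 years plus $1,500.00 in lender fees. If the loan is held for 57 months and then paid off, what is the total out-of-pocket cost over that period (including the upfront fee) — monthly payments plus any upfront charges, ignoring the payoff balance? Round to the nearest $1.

$134,965

Monthly rate = 9.625%/12 = 0.0080208; payment = 180,000 × 0.0080208 / (1 − (1+0.0080208)^−120) = $2,341.49.
Total outlay = 57 × $2,341.49 + $1,500.00 = $134,964.93.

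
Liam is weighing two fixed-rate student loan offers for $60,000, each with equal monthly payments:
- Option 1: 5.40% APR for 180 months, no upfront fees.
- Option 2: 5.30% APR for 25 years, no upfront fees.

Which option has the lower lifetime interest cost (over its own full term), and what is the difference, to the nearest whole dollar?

Option 1 by $20,723

Option 1: at 5.40% the monthly rate is 0.0045000, so the payment is 60,000 × 0.0045000 / (1 − 1.0045000^−180) = $487.07.
Total interest on Option 1 = 180 × $487.07 − $60,000 = $27,672.60.
Option 2: at 5.30% the monthly rate is 0.0044167, so the payment is 60,000 × 0.0044167 / (1 − 1.0044167^−300) = $361.32.
Total interest on Option 2 = 300 × $361.32 − $60,000 = $48,396.00.
Option 1 is lower by $20,723.40.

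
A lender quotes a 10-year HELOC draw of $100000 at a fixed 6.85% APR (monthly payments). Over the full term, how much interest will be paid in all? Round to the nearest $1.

Monthly rate = 6.85%/12 = 0.0057083; payment = 100,000 × 0.0057083 / (1 − (1+0.0057083)^−120) = $1,153.37.
Total paid = 120 × $1,153.37 = $138,404.40; interest = $138,404.40 − $100,000 = $38,404.40.

$38,404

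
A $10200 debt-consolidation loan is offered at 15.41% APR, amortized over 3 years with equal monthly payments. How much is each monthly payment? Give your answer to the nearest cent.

$355.64

Monthly rate = 15.41%/12 = 0.0128417; payment = 10,200 × 0.0128417 / (1 − (1+0.0128417)^−36) = $355.64.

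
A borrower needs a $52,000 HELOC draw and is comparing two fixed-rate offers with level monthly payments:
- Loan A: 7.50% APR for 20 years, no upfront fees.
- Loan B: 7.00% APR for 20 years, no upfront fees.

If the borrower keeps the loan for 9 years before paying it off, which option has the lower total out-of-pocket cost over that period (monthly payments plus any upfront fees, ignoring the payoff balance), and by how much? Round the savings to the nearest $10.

Loan A: monthly rate = 7.5%/12 = 0.0062500; payment = 52,000 × 0.0062500 / (1 − (1+0.0062500)^−240) = $418.91.
Loan B: monthly rate = 7%/12 = 0.0058333; payment = 52,000 × 0.0058333 / (1 − (1+0.0058333)^−240) = $403.16.
Over 108 months: Loan A costs 108 × $418.91 = $45,242.28; Loan B costs 108 × $403.16 = $43,541.28.
Loan B is cheaper by $45,242.28 − $43,541.28 = $1,701.00.

Loan B by $1,700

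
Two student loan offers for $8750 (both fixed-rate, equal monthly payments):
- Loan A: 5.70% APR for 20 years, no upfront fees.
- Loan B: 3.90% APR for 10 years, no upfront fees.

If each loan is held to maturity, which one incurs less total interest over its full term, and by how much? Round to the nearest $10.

Loan B by $4,100

Loan A: monthly rate = 5.7%/12 = 0.0047500; payment = 8,750 × 0.0047500 / (1 − (1+0.0047500)^−240) = $61.18.
Total interest on Loan A = 240 × $61.18 − $8,750 = $5,933.20.
Loan B: at 3.90% the monthly rate is 0.0032500, so the payment is 8,750 × 0.0032500 / (1 − 1.0032500^−120) = $88.17.
Total interest on Loan B = 120 × $88.17 − $8,750 = $1,830.40.
Loan B is lower by $4,102.80.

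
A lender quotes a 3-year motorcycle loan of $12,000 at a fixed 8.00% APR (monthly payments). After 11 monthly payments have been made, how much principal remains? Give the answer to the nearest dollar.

$8,633

With monthly rate i = 8%/12 = 0.0066667, the balance after k of n payments is P · [(1+i)^n − (1+i)^k] / [(1+i)^n − 1].
(1+0.0066667)^36 = 1.27023705 and (1+0.0066667)^11 = 1.07582732, so the balance is 12,000 × (1.27023705 − 1.07582732) / (1.27023705 − 1) = $8,632.85.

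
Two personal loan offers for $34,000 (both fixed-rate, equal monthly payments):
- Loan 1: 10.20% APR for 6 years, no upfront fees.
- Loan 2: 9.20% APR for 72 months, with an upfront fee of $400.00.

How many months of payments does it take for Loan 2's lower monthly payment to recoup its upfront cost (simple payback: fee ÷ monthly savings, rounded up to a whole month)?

Loan 1: monthly rate = 10.2%/12 = 0.0085000; payment = 34,000 × 0.0085000 / (1 − (1+0.0085000)^−72) = $633.31.
Loan 2: at 9.20% the monthly rate is 0.0076667, so the payment is 34,000 × 0.0076667 / (1 − 1.0076667^−72) = $616.25.
Monthly savings = $633.31 − $616.25 = $17.06.
Break-even = $400.00 / $17.06 = 23.45 → 24 months.

24 months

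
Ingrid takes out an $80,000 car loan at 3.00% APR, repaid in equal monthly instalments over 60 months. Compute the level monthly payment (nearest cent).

Monthly rate = 3%/12 = 0.0025000; payment = 80,000 × 0.0025000 / (1 − (1+0.0025000)^−60) = $1,437.50.

$1,437.50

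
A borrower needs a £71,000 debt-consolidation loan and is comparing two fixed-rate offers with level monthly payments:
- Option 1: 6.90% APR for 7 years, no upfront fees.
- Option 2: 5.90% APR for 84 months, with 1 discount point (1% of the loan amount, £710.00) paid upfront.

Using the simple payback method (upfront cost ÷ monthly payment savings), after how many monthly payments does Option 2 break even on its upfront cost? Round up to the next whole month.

21 months

Option 1: at 6.90% the monthly rate is 0.0057500, so the payment is 71,000 × 0.0057500 / (1 − 1.0057500^−84) = £1,068.11.
Option 2: monthly rate = 5.9%/12 = 0.0049167; payment = 71,000 × 0.0049167 / (1 − (1+0.0049167)^−84) = £1,033.81.
Monthly savings = £1,068.11 − £1,033.81 = £34.30.
Break-even = £710.00 / £34.30 = 20.70 → 21 months.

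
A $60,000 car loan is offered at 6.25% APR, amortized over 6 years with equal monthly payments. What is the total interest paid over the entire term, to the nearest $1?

Monthly rate = 6.25%/12 = 0.0052083; payment = 60,000 × 0.0052083 / (1 − (1+0.0052083)^−72) = $1,001.47.
Total paid = 72 × $1,001.47 = $72,105.84; interest = $72,105.84 − $60,000 = $12,105.84.

$12,106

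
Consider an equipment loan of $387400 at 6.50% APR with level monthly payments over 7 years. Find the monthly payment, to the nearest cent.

$5,752.67

At 6.50% the monthly rate is 0.0054167, so the payment is 387,400 × 0.0054167 / (1 − 1.0054167^−84) = $5,752.67.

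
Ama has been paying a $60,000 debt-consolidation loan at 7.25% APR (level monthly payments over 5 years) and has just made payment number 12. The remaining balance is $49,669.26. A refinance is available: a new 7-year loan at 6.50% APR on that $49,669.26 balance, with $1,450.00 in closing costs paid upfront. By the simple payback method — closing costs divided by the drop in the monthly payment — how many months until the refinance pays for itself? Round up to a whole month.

Current payment = 60,000 × 7.25%/12 / (1 − (1+0.0060417)^−60) = $1,195.16.
Refinanced payment = 49,669.26 × 0.0054167 / (1 − (1+0.0054167)^−84) = $737.56.
Monthly savings = $1,195.16 − $737.56 = $457.60.
Break-even = $1,450.00 / $457.60 = 3.17 → 4 months.

4 months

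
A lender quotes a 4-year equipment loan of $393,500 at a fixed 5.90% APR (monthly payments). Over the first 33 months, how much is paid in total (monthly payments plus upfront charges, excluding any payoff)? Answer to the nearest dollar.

$304,370

Monthly rate = 5.9%/12 = 0.0049167; payment = 393,500 × 0.0049167 / (1 − (1+0.0049167)^−48) = $9,223.33.
Total outlay = 33 × $9,223.33 = $304,369.89.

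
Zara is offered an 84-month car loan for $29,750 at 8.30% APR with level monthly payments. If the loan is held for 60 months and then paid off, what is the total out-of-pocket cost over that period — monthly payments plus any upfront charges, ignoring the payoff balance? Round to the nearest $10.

At 8.30% the monthly rate is 0.0069167, so the payment is 29,750 × 0.0069167 / (1 − 1.0069167^−84) = $468.15.
Total outlay = 60 × $468.15 = $28,089.00.

$28,090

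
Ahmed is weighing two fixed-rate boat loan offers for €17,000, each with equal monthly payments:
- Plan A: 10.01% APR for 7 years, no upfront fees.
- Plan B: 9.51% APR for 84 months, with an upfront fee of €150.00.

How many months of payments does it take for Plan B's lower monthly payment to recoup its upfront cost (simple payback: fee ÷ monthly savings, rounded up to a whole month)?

Plan A: monthly rate = 10.01%/12 = 0.0083417; payment = 17,000 × 0.0083417 / (1 − (1+0.0083417)^−84) = €282.31.
Plan B: monthly rate = 9.51%/12 = 0.0079250; payment = 17,000 × 0.0079250 / (1 − (1+0.0079250)^−84) = €277.93.
Monthly savings = €282.31 − €277.93 = €4.38.
Break-even = €150.00 / €4.38 = 34.25 → 35 months.

35 months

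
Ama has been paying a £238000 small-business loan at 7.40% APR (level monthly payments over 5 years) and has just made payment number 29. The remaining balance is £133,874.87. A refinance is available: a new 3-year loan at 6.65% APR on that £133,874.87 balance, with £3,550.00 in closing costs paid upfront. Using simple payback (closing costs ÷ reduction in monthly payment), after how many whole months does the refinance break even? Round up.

6 months

Current payment = 238,000 × 7.4%/12 / (1 − (1+0.0061667)^−60) = £4,757.73.
Refinanced payment = 133,874.87 × 0.0055417 / (1 − (1+0.0055417)^−36) = £4,112.28.
Monthly savings = £4,757.73 − £4,112.28 = £645.45.
Break-even = £3,550.00 / £645.45 = 5.50 → 6 months.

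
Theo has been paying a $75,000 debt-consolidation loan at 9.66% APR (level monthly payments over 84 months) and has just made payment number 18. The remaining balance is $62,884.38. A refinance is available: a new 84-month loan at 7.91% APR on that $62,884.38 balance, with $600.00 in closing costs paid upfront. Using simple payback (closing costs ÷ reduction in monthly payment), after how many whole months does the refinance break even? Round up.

3 months

Current payment = 75,000 × 9.66%/12 / (1 − (1+0.0080500)^−84) = $1,231.95.
Refinanced payment = 62,884.38 × 0.0065917 / (1 − (1+0.0065917)^−84) = $977.31.
Monthly savings = $1,231.95 − $977.31 = $254.64.
Break-even = $600.00 / $254.64 = 2.36 → 3 months.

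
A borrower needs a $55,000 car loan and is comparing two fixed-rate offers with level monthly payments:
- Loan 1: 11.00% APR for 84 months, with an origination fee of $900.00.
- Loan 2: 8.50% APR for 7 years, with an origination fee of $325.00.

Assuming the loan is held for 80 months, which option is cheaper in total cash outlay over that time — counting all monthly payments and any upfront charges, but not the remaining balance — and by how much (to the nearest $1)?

Loan 2 by $6,233

Loan 1: monthly rate = 11%/12 = 0.0091667; payment = 55,000 × 0.0091667 / (1 − (1+0.0091667)^−84) = $941.73.
Loan 2: monthly rate = 8.5%/12 = 0.0070833; payment = 55,000 × 0.0070833 / (1 − (1+0.0070833)^−84) = $871.01.
Over 80 months: Loan 1 costs 80 × $941.73 + $900.00 = $76,238.40; Loan 2 costs 80 × $871.01 + $325.00 = $70,005.80.
Loan 2 is cheaper by $76,238.40 − $70,005.80 = $6,232.60.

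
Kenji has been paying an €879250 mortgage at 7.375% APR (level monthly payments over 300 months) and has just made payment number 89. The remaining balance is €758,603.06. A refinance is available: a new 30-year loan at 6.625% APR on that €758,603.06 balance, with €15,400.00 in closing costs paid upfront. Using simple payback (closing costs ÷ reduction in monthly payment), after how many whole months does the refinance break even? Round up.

10 months

Current payment = 879,250 × 7.375%/12 / (1 − (1+0.0061458)^−300) = €6,426.26.
Refinanced payment = 758,603.06 × 0.0055208 / (1 − (1+0.0055208)^−360) = €4,857.42.
Monthly savings = €6,426.26 − €4,857.42 = €1,568.84.
Break-even = €15,400.00 / €1,568.84 = 9.82 → 10 months.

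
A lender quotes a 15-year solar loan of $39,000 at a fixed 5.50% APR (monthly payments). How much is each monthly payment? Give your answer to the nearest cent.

$318.66

At 5.50% the monthly rate is 0.0045833, so the payment is 39,000 × 0.0045833 / (1 − 1.0045833^−180) = $318.66.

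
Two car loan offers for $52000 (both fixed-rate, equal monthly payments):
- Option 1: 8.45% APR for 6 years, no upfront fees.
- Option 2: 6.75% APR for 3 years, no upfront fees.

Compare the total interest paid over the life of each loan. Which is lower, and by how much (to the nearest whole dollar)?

Option 2 by $8,882

Option 1: monthly rate = 8.45%/12 = 0.0070417; payment = 52,000 × 0.0070417 / (1 − (1+0.0070417)^−72) = $923.20.
Total interest on Option 1 = 72 × $923.20 − $52,000 = $14,470.40.
Option 2: monthly rate = 6.75%/12 = 0.0056250; payment = 52,000 × 0.0056250 / (1 − (1+0.0056250)^−36) = $1,599.67.
Total interest on Option 2 = 36 × $1,599.67 − $52,000 = $5,588.12.
Option 2 is lower by $8,882.28.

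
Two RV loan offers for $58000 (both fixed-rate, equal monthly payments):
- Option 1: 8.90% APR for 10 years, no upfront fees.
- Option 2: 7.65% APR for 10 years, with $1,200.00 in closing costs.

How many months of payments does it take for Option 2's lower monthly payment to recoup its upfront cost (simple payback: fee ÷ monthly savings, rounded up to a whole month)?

Option 1: monthly rate = 8.9%/12 = 0.0074167; payment = 58,000 × 0.0074167 / (1 − (1+0.0074167)^−120) = $731.58.
Option 2: monthly rate = 7.65%/12 = 0.0063750; payment = 58,000 × 0.0063750 / (1 − (1+0.0063750)^−120) = $693.02.
Monthly savings = $731.58 − $693.02 = $38.56.
Break-even = $1,200.00 / $38.56 = 31.12 → 32 months.

32 months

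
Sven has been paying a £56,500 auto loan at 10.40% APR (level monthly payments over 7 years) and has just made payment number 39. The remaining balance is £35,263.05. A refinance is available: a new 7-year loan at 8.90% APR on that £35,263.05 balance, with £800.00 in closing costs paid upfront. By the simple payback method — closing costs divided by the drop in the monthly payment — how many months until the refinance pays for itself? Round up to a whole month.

Current payment = 56,500 × 10.4%/12 / (1 − (1+0.0086667)^−84) = £949.69.
Refinanced payment = 35,263.05 × 0.0074167 / (1 − (1+0.0074167)^−84) = £565.56.
Monthly savings = £949.69 − £565.56 = £384.13.
Break-even = £800.00 / £384.13 = 2.08 → 3 months.

3 months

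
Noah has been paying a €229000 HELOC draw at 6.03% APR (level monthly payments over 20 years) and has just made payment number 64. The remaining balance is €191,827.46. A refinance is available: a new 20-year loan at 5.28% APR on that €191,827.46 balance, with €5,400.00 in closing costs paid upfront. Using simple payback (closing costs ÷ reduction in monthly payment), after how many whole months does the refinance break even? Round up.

Current payment = 229,000 × 6.03%/12 / (1 − (1+0.0050250)^−240) = €1,644.59.
Refinanced payment = 191,827.46 × 0.0044000 / (1 − (1+0.0044000)^−240) = €1,295.84.
Monthly savings = €1,644.59 − €1,295.84 = €348.75.
Break-even = €5,400.00 / €348.75 = 15.48 → 16 months.

16 months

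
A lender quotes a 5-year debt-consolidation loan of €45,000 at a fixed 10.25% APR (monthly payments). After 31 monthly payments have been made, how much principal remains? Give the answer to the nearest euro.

€24,610

With monthly rate i = 10.25%/12 = 0.0085417, the balance after k of n payments is P · [(1+i)^n − (1+i)^k] / [(1+i)^n − 1].
(1+0.0085417)^60 = 1.66583014 and (1+0.0085417)^31 = 1.30169490, so the balance is 45,000 × (1.66583014 − 1.30169490) / (1.66583014 − 1) = €24,610.01.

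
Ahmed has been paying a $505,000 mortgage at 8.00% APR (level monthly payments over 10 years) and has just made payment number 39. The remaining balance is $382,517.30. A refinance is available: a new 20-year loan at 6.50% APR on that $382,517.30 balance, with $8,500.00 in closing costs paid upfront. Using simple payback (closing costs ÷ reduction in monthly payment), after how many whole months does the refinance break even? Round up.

Current payment = 505,000 × 8%/12 / (1 − (1+0.0066667)^−120) = $6,127.04.
Refinanced payment = 382,517.30 × 0.0054167 / (1 − (1+0.0054167)^−240) = $2,851.95.
Monthly savings = $6,127.04 − $2,851.95 = $3,275.09.
Break-even = $8,500.00 / $3,275.09 = 2.60 → 3 months.

3 months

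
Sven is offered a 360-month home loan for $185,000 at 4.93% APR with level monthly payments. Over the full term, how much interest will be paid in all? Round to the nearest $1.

$169,679

Monthly rate = 4.93%/12 = 0.0041083; payment = 185,000 × 0.0041083 / (1 − (1+0.0041083)^−360) = $985.22.
Total paid = 360 × $985.22 = $354,679.20; interest = $354,679.20 − $185,000 = $169,679.20.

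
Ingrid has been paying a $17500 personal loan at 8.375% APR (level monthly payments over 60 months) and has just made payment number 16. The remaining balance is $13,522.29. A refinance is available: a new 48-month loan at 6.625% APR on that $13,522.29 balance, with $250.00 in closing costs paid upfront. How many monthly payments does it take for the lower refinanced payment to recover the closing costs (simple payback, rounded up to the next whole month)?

Current payment = 17,500 × 8.375%/12 / (1 − (1+0.0069792)^−60) = $357.99.
Refinanced payment = 13,522.29 × 0.0055208 / (1 − (1+0.0055208)^−48) = $321.46.
Monthly savings = $357.99 − $321.46 = $36.53.
Break-even = $250.00 / $36.53 = 6.84 → 7 months.

7 months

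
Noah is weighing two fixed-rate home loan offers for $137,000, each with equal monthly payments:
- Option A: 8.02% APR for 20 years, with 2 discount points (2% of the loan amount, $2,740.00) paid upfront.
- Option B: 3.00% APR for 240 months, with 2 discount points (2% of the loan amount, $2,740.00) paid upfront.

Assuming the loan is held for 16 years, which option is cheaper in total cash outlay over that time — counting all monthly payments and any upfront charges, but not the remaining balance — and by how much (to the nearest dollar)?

Option B by $74,463

Option A: monthly rate = 8.02%/12 = 0.0066833; payment = 137,000 × 0.0066833 / (1 − (1+0.0066833)^−240) = $1,147.63.
Option B: at 3.00% the monthly rate is 0.0025000, so the payment is 137,000 × 0.0025000 / (1 − 1.0025000^−240) = $759.80.
Over 192 months: Option A costs 192 × $1,147.63 + $2,740.00 = $223,084.96; Option B costs 192 × $759.80 + $2,740.00 = $148,621.60.
Option B is cheaper by $223,084.96 − $148,621.60 = $74,463.36.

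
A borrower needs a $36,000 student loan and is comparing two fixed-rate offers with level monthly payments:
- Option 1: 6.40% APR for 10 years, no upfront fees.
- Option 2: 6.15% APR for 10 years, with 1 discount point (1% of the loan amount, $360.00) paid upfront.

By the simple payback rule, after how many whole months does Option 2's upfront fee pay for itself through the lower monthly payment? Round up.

80 months

Option 1: monthly rate = 6.4%/12 = 0.0053333; payment = 36,000 × 0.0053333 / (1 − (1+0.0053333)^−120) = $406.94.
Option 2: at 6.15% the monthly rate is 0.0051250, so the payment is 36,000 × 0.0051250 / (1 − 1.0051250^−120) = $402.39.
Monthly savings = $406.94 − $402.39 = $4.55.
Break-even = $360.00 / $4.55 = 79.12 → 80 months.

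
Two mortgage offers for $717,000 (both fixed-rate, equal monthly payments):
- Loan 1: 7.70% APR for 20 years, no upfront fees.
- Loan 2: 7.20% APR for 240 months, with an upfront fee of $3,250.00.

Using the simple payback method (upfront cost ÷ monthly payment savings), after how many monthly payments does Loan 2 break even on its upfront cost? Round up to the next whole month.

Loan 1: monthly rate = 7.7%/12 = 0.0064167; payment = 717,000 × 0.0064167 / (1 − (1+0.0064167)^−240) = $5,864.10.
Loan 2: monthly rate = 7.2%/12 = 0.0060000; payment = 717,000 × 0.0060000 / (1 − (1+0.0060000)^−240) = $5,645.29.
Monthly savings = $5,864.10 − $5,645.29 = $218.81.
Break-even = $3,250.00 / $218.81 = 14.85 → 15 months.

15 months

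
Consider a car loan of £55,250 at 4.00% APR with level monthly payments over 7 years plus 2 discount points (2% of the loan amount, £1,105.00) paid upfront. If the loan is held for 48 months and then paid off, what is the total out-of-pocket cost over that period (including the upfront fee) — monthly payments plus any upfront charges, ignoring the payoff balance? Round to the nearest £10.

Monthly rate = 4%/12 = 0.0033333; payment = 55,250 × 0.0033333 / (1 − (1+0.0033333)^−84) = £755.20.
Total outlay = 48 × £755.20 + £1,105.00 = £37,354.60.

£37,350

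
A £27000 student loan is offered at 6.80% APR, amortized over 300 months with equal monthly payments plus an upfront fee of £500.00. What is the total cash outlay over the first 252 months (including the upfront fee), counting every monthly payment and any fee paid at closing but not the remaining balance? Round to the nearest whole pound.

£47,725

At 6.80% the monthly rate is 0.0056667, so the payment is 27,000 × 0.0056667 / (1 − 1.0056667^−300) = £187.40.
Total outlay = 252 × £187.40 + £500.00 = £47,724.80.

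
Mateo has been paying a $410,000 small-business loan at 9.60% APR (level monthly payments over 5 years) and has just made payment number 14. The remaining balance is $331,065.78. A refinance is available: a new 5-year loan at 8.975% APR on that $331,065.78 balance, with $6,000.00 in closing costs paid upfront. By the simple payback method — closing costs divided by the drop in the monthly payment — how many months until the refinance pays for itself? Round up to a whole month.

4 months

Current payment = 410,000 × 9.6%/12 / (1 − (1+0.0080000)^−60) = $8,630.81.
Refinanced payment = 331,065.78 × 0.0074792 / (1 − (1+0.0074792)^−60) = $6,868.36.
Monthly savings = $8,630.81 − $6,868.36 = $1,762.45.
Break-even = $6,000.00 / $1,762.45 = 3.40 → 4 months.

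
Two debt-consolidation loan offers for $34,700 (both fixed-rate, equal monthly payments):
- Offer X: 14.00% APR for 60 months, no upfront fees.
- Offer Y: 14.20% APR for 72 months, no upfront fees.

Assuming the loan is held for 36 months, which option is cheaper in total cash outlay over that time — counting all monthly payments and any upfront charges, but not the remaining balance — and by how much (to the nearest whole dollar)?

Offer X: at 14.00% the monthly rate is 0.0116667, so the payment is 34,700 × 0.0116667 / (1 − 1.0116667^−60) = $807.41.
Offer Y: at 14.20% the monthly rate is 0.0118333, so the payment is 34,700 × 0.0118333 / (1 − 1.0118333^−72) = $718.74.
Over 36 months: Offer X costs 36 × $807.41 = $29,066.76; Offer Y costs 36 × $718.74 = $25,874.64.
Offer Y is cheaper by $29,066.76 − $25,874.64 = $3,192.12.

Offer Y by $3,192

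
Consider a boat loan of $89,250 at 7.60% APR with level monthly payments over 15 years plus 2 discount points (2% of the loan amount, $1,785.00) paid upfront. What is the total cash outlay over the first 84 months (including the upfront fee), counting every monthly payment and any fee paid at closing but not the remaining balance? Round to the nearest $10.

$71,710

At 7.60% the monthly rate is 0.0063333, so the payment is 89,250 × 0.0063333 / (1 − 1.0063333^−180) = $832.44.
Total outlay = 84 × $832.44 + $1,785.00 = $71,709.96.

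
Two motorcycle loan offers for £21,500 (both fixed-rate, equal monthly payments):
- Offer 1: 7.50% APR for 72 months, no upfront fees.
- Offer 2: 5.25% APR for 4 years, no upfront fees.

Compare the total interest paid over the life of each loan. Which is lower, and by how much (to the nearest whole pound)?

Offer 2 by £2,882

Offer 1: monthly rate = 7.5%/12 = 0.0062500; payment = 21,500 × 0.0062500 / (1 − (1+0.0062500)^−72) = £371.74.
Total interest on Offer 1 = 72 × £371.74 − £21,500 = £5,265.28.
Offer 2: at 5.25% the monthly rate is 0.0043750, so the payment is 21,500 × 0.0043750 / (1 − 1.0043750^−48) = £497.57.
Total interest on Offer 2 = 48 × £497.57 − £21,500 = £2,383.36.
Offer 2 is lower by £2,881.92.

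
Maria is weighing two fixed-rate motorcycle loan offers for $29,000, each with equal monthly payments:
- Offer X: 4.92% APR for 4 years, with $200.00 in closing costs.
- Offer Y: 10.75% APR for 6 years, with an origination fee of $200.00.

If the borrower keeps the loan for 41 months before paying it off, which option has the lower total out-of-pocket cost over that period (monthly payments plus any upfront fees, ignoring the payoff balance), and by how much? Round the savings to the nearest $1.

Offer Y by $4,859

Offer X: at 4.92% the monthly rate is 0.0041000, so the payment is 29,000 × 0.0041000 / (1 − 1.0041000^−48) = $666.80.
Offer Y: at 10.75% the monthly rate is 0.0089583, so the payment is 29,000 × 0.0089583 / (1 − 1.0089583^−72) = $548.28.
Over 41 months: Offer X costs 41 × $666.80 + $200.00 = $27,538.80; Offer Y costs 41 × $548.28 + $200.00 = $22,679.48.
Offer Y is cheaper by $27,538.80 − $22,679.48 = $4,859.32.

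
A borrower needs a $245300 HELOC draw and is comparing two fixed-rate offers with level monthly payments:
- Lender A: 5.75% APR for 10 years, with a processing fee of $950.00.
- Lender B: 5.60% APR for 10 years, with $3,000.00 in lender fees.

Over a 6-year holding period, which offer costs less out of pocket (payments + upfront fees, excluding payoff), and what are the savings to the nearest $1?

Lender A by $731

Lender A: at 5.75% the monthly rate is 0.0047917, so the payment is 245,300 × 0.0047917 / (1 − 1.0047917^−120) = $2,692.64.
Lender B: at 5.60% the monthly rate is 0.0046667, so the payment is 245,300 × 0.0046667 / (1 − 1.0046667^−120) = $2,674.32.
Over 72 months: Lender A costs 72 × $2,692.64 + $950.00 = $194,820.08; Lender B costs 72 × $2,674.32 + $3,000.00 = $195,551.04.
Lender A is cheaper by $195,551.04 − $194,820.08 = $730.96.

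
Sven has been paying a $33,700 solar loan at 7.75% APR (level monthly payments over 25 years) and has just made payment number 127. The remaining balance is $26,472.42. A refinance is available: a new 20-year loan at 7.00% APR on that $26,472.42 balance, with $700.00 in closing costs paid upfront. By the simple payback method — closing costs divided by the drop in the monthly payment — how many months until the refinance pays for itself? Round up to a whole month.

15 months

Current payment = 33,700 × 7.75%/12 / (1 − (1+0.0064583)^−300) = $254.55.
Refinanced payment = 26,472.42 × 0.0058333 / (1 − (1+0.0058333)^−240) = $205.24.
Monthly savings = $254.55 − $205.24 = $49.31.
Break-even = $700.00 / $49.31 = 14.20 → 15 months.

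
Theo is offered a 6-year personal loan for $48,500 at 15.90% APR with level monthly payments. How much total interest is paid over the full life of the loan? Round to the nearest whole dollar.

$27,056

At 15.90% the monthly rate is 0.0132500, so the payment is 48,500 × 0.0132500 / (1 − 1.0132500^−72) = $1,049.39.
Total paid = 72 × $1,049.39 = $75,556.08; interest = $75,556.08 − $48,500 = $27,056.08.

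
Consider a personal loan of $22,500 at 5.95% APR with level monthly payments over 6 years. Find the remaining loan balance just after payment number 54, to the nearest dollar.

$6,397

With monthly rate i = 5.95%/12 = 0.0049583, the balance after k of n payments is P · [(1+i)^n − (1+i)^k] / [(1+i)^n − 1].
(1+0.0049583)^72 = 1.42777580 and (1+0.0049583)^54 = 1.30615589, so the balance is 22,500 × (1.42777580 − 1.30615589) / (1.42777580 − 1) = $6,396.92.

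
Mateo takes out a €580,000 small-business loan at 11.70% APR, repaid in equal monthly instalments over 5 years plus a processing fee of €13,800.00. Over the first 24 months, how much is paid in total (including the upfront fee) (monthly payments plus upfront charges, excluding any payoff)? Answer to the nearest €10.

€321,340

Monthly rate = 11.7%/12 = 0.0097500; payment = 580,000 × 0.0097500 / (1 − (1+0.0097500)^−60) = €12,814.02.
Total outlay = 24 × €12,814.02 + €13,800.00 = €321,336.48.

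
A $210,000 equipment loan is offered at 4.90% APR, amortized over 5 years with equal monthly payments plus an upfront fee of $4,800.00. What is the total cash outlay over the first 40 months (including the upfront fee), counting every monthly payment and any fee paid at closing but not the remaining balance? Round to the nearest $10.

Monthly rate = 4.9%/12 = 0.0040833; payment = 210,000 × 0.0040833 / (1 − (1+0.0040833)^−60) = $3,953.35.
Total outlay = 40 × $3,953.35 + $4,800.00 = $162,934.00.

$162,930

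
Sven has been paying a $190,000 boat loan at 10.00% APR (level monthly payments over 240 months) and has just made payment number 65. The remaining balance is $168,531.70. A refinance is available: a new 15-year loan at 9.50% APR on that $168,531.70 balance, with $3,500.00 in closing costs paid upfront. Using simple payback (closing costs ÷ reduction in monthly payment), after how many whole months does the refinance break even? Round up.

48 months

Current payment = 190,000 × 10%/12 / (1 − (1+0.0083333)^−240) = $1,833.54.
Refinanced payment = 168,531.70 × 0.0079167 / (1 − (1+0.0079167)^−180) = $1,759.85.
Monthly savings = $1,833.54 − $1,759.85 = $73.69.
Break-even = $3,500.00 / $73.69 = 47.50 → 48 months.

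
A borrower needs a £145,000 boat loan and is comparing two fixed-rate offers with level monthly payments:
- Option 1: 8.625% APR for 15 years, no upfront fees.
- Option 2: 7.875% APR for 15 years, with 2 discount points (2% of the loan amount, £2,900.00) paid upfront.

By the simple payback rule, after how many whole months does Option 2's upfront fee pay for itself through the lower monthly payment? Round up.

Option 1: monthly rate = 8.625%/12 = 0.0071875; payment = 145,000 × 0.0071875 / (1 − (1+0.0071875)^−180) = £1,438.52.
Option 2: monthly rate = 7.875%/12 = 0.0065625; payment = 145,000 × 0.0065625 / (1 − (1+0.0065625)^−180) = £1,375.25.
Monthly savings = £1,438.52 − £1,375.25 = £63.27.
Break-even = £2,900.00 / £63.27 = 45.84 → 46 months.

46 months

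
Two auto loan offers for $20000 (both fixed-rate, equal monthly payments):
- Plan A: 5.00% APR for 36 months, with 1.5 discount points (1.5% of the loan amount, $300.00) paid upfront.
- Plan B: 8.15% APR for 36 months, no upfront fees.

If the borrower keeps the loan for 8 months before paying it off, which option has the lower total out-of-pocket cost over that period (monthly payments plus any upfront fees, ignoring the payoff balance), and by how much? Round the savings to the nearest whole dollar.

Plan A: at 5.00% the monthly rate is 0.0041667, so the payment is 20,000 × 0.0041667 / (1 − 1.0041667^−36) = $599.42.
Plan B: at 8.15% the monthly rate is 0.0067917, so the payment is 20,000 × 0.0067917 / (1 − 1.0067917^−36) = $628.11.
Over 8 months: Plan A costs 8 × $599.42 + $300.00 = $5,095.36; Plan B costs 8 × $628.11 = $5,024.88.
Plan B is cheaper by $5,095.36 − $5,024.88 = $70.48.

Plan B by $70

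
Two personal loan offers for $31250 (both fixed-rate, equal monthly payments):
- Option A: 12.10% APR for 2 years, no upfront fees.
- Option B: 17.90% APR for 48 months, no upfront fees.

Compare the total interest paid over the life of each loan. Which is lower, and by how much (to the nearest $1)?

Option A by $8,644

Option A: monthly rate = 12.1%/12 = 0.0100833; payment = 31,250 × 0.0100833 / (1 − (1+0.0100833)^−24) = $1,472.51.
Total interest on Option A = 24 × $1,472.51 − $31,250 = $4,090.24.
Option B: at 17.90% the monthly rate is 0.0149167, so the payment is 31,250 × 0.0149167 / (1 − 1.0149167^−48) = $916.34.
Total interest on Option B = 48 × $916.34 − $31,250 = $12,734.32.
Option A is lower by $8,644.08.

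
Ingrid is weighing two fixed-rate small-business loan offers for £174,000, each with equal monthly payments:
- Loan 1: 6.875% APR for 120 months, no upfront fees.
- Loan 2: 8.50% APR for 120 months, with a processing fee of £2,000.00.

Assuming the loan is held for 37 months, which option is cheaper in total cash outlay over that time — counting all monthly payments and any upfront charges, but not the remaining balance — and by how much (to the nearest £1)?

Loan 1 by £7,485

Loan 1: monthly rate = 6.875%/12 = 0.0057292; payment = 174,000 × 0.0057292 / (1 − (1+0.0057292)^−120) = £2,009.10.
Loan 2: at 8.50% the monthly rate is 0.0070833, so the payment is 174,000 × 0.0070833 / (1 − 1.0070833^−120) = £2,157.35.
Over 37 months: Loan 1 costs 37 × £2,009.10 = £74,336.70; Loan 2 costs 37 × £2,157.35 + £2,000.00 = £81,821.95.
Loan 1 is cheaper by £81,821.95 − £74,336.70 = £7,485.25.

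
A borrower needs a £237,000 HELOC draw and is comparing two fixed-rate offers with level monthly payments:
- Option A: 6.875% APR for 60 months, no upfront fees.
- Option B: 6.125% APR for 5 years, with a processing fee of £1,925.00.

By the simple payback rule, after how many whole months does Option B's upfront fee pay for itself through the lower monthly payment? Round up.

24 months

Option A: at 6.875% the monthly rate is 0.0057292, so the payment is 237,000 × 0.0057292 / (1 − 1.0057292^−60) = £4,678.92.
Option B: monthly rate = 6.125%/12 = 0.0051042; payment = 237,000 × 0.0051042 / (1 − (1+0.0051042)^−60) = £4,595.66.
Monthly savings = £4,678.92 − £4,595.66 = £83.26.
Break-even = £1,925.00 / £83.26 = 23.12 → 24 months.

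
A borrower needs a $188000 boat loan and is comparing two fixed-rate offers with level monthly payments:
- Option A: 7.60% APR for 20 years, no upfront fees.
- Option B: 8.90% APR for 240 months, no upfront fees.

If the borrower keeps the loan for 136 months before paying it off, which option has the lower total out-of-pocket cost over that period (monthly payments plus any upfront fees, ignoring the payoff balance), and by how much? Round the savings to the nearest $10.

Option A by $20,860

Option A: at 7.60% the monthly rate is 0.0063333, so the payment is 188,000 × 0.0063333 / (1 − 1.0063333^−240) = $1,526.03.
Option B: monthly rate = 8.9%/12 = 0.0074167; payment = 188,000 × 0.0074167 / (1 − (1+0.0074167)^−240) = $1,679.41.
Over 136 months: Option A costs 136 × $1,526.03 = $207,540.08; Option B costs 136 × $1,679.41 = $228,399.76.
Option A is cheaper by $228,399.76 − $207,540.08 = $20,859.68.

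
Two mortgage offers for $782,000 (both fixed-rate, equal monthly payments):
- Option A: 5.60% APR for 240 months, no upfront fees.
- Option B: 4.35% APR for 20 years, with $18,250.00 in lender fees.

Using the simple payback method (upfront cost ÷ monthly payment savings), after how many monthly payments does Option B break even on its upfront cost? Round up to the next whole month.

34 months

Option A: at 5.60% the monthly rate is 0.0046667, so the payment is 782,000 × 0.0046667 / (1 − 1.0046667^−240) = $5,423.54.
Option B: at 4.35% the monthly rate is 0.0036250, so the payment is 782,000 × 0.0036250 / (1 − 1.0036250^−240) = $4,884.23.
Monthly savings = $5,423.54 − $4,884.23 = $539.31.
Break-even = $18,250.00 / $539.31 = 33.84 → 34 months.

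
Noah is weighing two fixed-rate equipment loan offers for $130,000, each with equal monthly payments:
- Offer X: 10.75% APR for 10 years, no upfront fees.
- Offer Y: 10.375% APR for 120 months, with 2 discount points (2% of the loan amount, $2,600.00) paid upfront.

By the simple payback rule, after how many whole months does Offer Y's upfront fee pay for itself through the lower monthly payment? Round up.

Offer X: at 10.75% the monthly rate is 0.0089583, so the payment is 130,000 × 0.0089583 / (1 − 1.0089583^−120) = $1,772.40.
Offer Y: at 10.375% the monthly rate is 0.0086458, so the payment is 130,000 × 0.0086458 / (1 − 1.0086458^−120) = $1,745.07.
Monthly savings = $1,772.40 − $1,745.07 = $27.33.
Break-even = $2,600.00 / $27.33 = 95.13 → 96 months.

96 months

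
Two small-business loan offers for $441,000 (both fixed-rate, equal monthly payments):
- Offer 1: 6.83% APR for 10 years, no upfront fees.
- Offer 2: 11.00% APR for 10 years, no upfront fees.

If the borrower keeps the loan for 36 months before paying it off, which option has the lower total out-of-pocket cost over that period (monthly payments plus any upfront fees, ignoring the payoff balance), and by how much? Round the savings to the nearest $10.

Offer 1 by $35,750

Offer 1: at 6.83% the monthly rate is 0.0056917, so the payment is 441,000 × 0.0056917 / (1 − 1.0056917^−120) = $5,081.83.
Offer 2: at 11.00% the monthly rate is 0.0091667, so the payment is 441,000 × 0.0091667 / (1 − 1.0091667^−120) = $6,074.78.
Over 36 months: Offer 1 costs 36 × $5,081.83 = $182,945.88; Offer 2 costs 36 × $6,074.78 = $218,692.08.
Offer 1 is cheaper by $218,692.08 − $182,945.88 = $35,746.20.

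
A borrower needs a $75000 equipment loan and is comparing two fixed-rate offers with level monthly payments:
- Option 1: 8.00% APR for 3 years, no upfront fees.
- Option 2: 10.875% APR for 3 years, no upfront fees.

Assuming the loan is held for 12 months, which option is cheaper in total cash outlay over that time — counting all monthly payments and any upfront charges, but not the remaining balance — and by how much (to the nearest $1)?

Option 1: monthly rate = 8%/12 = 0.0066667; payment = 75,000 × 0.0066667 / (1 − (1+0.0066667)^−36) = $2,350.23.
Option 2: monthly rate = 10.875%/12 = 0.0090625; payment = 75,000 × 0.0090625 / (1 − (1+0.0090625)^−36) = $2,450.97.
Over 12 months: Option 1 costs 12 × $2,350.23 = $28,202.76; Option 2 costs 12 × $2,450.97 = $29,411.64.
Option 1 is cheaper by $29,411.64 − $28,202.76 = $1,208.88.

Option 1 by $1,209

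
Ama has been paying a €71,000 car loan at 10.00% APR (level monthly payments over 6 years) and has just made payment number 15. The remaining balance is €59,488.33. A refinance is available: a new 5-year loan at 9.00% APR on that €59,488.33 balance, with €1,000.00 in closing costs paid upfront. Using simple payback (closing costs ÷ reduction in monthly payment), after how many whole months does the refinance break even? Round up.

Current payment = 71,000 × 10%/12 / (1 − (1+0.0083333)^−72) = €1,315.33.
Refinanced payment = 59,488.33 × 0.0075000 / (1 − (1+0.0075000)^−60) = €1,234.88.
Monthly savings = €1,315.33 − €1,234.88 = €80.45.
Break-even = €1,000.00 / €80.45 = 12.43 → 13 months.

13 months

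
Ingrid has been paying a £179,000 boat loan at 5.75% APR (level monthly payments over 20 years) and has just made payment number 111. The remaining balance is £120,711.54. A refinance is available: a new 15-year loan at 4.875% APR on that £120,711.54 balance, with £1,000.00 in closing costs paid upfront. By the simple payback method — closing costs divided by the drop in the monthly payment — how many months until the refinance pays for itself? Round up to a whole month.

Current payment = 179,000 × 5.75%/12 / (1 − (1+0.0047917)^−240) = £1,256.73.
Refinanced payment = 120,711.54 × 0.0040625 / (1 − (1+0.0040625)^−180) = £946.74.
Monthly savings = £1,256.73 − £946.74 = £309.99.
Break-even = £1,000.00 / £309.99 = 3.23 → 4 months.

4 months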